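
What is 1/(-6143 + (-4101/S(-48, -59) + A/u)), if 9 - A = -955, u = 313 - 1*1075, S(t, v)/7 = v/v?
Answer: -2667/17949236 ≈ -0.00014859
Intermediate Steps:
S(t, v) = 7 (S(t, v) = 7*(v/v) = 7*1 = 7)
u = -762 (u = 313 - 1075 = -762)
A = 964 (A = 9 - 1*(-955) = 9 + 955 = 964)
1/(-6143 + (-4101/S(-48, -59) + A/u)) = 1/(-6143 + (-4101/7 + 964/(-762))) = 1/(-6143 + (-4101*⅐ + 964*(-1/762))) = 1/(-6143 + (-4101/7 - 482/381)) = 1/(-6143 - 1565855/2667) = 1/(-17949236/2667) = -2667/17949236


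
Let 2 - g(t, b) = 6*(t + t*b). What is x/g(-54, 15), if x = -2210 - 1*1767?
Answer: -3977/5186 ≈ -0.76687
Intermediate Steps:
x = -3977 (x = -2210 - 1767 = -3977)
g(t, b) = 2 - 6*t - 6*b*t (g(t, b) = 2 - 6*(t + t*b) = 2 - 6*(t + b*t) = 2 - (6*t + 6*b*t) = 2 + (-6*t - 6*b*t) = 2 - 6*t - 6*b*t)
x/g(-54, 15) = -3977/(2 - 6*(-54) - 6*15*(-54)) = -3977/(2 + 324 + 4860) = -3977/5186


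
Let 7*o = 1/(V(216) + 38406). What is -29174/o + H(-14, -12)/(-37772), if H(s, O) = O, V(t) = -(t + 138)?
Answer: -73380640201845/9443 ≈ -7.7709e+9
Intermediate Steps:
V(t) = -138 - t (V(t) = -(138 + t) = -138 - t)
o = 1/266364 (o = 1/(7*((-138 - 1*216) + 38406)) = 1/(7*((-138 - 216) + 38406)) = 1/(7*(-354 + 38406)) = (⅐)/38052 = (⅐)*(1/38052) = 1/266364 ≈ 3.7543e-6)
-29174/o + H(-14, -12)/(-37772) = -29174/1/266364 - 12/(-37772) = -29174*266364 - 12*(-1/37772) = -7770903336 + 3/9443 = -73380640201845/9443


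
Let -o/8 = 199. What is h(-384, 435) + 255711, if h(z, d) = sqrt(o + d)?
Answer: 255711 + I*sqrt(1157) ≈ 2.5571e+5 + 34.015*I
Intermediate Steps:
o = -1592 (o = -8*199 = -1592)
h(z, d) = sqrt(-1592 + d)
h(-384, 435) + 255711 = sqrt(-1592 + 435) + 255711 = sqrt(-1157) + 255711 = I*sqrt(1157) + 255711 = 255711 + I*sqrt(1157)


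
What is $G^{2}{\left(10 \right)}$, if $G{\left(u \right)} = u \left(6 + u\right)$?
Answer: $25600$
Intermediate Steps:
$G^{2}{\left(10 \right)} = \left(10 \left(6 + 10\right)\right)^{2} = \left(10 \cdot 16\right)^{2} = 160^{2} = 25600$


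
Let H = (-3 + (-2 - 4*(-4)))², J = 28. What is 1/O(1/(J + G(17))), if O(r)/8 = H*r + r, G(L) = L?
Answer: 45/976 ≈ 0.046107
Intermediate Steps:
H = 121 (H = (-3 + (-2 + 16))² = (-3 + 14)² = 11² = 121)
O(r) = 976*r (O(r) = 8*(121*r + r) = 8*(122*r) = 976*r)
1/O(1/(J + G(17))) = 1/(976/(28 + 17)) = 1/(976/45) = 45/976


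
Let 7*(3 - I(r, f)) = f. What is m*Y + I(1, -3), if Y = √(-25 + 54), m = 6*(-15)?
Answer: 24/7 - 90*√29 ≈ -481.24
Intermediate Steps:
m = -90
Y = √29 ≈ 5.3852
I(r, f) = 3 - f/7
m*Y + I(1, -3) = -90*√29 + (3 - ⅐*(-3)) = -90*√29 + (3 + 3/7) = -90*√29 + 24/7 = 24/7 - 90*√29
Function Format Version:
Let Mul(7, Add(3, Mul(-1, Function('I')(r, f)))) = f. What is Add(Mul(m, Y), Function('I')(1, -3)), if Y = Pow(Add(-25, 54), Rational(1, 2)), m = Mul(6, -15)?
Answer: Add(Rational(24, 7), Mul(-90, Pow(29, Rational(1, 2)))) ≈ -481.24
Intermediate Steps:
m = -90
Y = Pow(29, Rational(1, 2)) ≈ 5.3852
Function('I')(r, f) = Add(3, Mul(Rational(-1, 7), f))
Add(Mul(m, Y), Function('I')(1, -3)) = Add(Mul(-90, Pow(29, Rational(1, 2))), Add(3, Mul(Rational(-1, 7), -3))) = Add(Mul(-90, Pow(29, Rational(1, 2))), Add(3, Rational(3, 7))) = Add(Mul(-90, Pow(29, Rational(1, 2))), Rational(24, 7)) = Add(Rational(24, 7), Mul(-90, Pow(29, Rational(1, 2))))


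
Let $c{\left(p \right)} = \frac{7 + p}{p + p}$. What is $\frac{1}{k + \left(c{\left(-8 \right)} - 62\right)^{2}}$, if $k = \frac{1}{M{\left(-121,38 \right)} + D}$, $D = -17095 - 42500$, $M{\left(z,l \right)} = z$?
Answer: $\frac{3821824}{14661487185} \approx 0.00026067$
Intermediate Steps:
$c{\left(p \right)} = \frac{7 + p}{2 p}$
$D = -59595$
$k = - \frac{1}{59716}$ ($k = \frac{1}{-121 - 59595} = \frac{1}{-59716} = - \frac{1}{59716} \approx -1.6746 \cdot 10^{-5}$)
$\frac{1}{k + \left(c{\left(-8 \right)} - 62\right)^{2}} = \frac{1}{- \frac{1}{59716} + \left(\frac{7 - 8}{2 \left(-8\right)} - 62\right)^{2}} = \frac{1}{- \frac{1}{59716} + \left(\frac{1}{2} \left(- \frac{1}{8}\right) \left(-1\right) - 62\right)^{2}} = \frac{1}{- \frac{1}{59716} + \left(\frac{1}{16} - 62\right)^{2}} = \frac{1}{- \frac{1}{59716} + \left(- \frac{991}{16}\right)^{2}} = \frac{1}{- \frac{1}{59716} + \frac{982081}{256}} = \frac{1}{\frac{14661487185}{3821824}} = \frac{3821824}{14661487185}$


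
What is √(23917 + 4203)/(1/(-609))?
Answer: -1218*√7030 ≈ -1.0212e+5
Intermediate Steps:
√(23917 + 4203)/(1/(-609)) = √28120/(-1/609) = (2*√7030)*(-609) = -1218*√7030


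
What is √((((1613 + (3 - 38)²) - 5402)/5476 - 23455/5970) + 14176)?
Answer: √27658656340782/44178 ≈ 119.04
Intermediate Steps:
√((((1613 + (3 - 38)²) - 5402)/5476 - 23455/5970) + 14176) = √((((1613 + (-35)²) - 5402)*(1/5476) - 23455*1/5970) + 14176) = √((((1613 + 1225) - 5402)*(1/5476) - 4691/1194) + 14176) = √(((2838 - 5402)*(1/5476) - 4691/1194) + 14176) = √((-2564*1/5476 - 4691/1194) + 14176) = √((-641/1369 - 4691/1194) + 14176) = √(-7187333/1634586 + 14176) = √(23164703803/1634586) = √27658656340782/44178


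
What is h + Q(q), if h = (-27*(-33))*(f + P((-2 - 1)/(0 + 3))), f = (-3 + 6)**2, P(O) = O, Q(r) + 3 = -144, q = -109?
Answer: 6981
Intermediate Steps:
Q(r) = -147 (Q(r) = -3 - 144 = -147)
f = 9 (f = 3**2 = 9)
h = 7128 (h = (-27*(-33))*(9 + (-2 - 1)/(0 + 3)) = 891*(9 - 3/3) = 891*(9 - 3*1/3) = 891*(9 - 1) = 891*8 = 7128)
h + Q(q) = 7128 - 147 = 6981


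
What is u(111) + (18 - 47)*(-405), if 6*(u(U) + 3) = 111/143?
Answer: 3358249/286 ≈ 11742.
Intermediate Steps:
u(U) = -821/286 (u(U) = -3 + (111/143)/6 = -3 + (111*(1/143))/6 = -3 + (⅙)*(111/143) = -3 + 37/286 = -821/286)
u(111) + (18 - 47)*(-405) = -821/286 + (18 - 47)*(-405) = -821/286 - 29*(-405) = -821/286 + 11745 = 3358249/286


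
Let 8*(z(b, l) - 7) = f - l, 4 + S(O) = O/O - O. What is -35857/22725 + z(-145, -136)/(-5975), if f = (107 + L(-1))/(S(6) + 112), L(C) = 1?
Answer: -1769902177/1118842650 ≈ -1.5819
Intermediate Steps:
S(O) = -3 - O (S(O) = -4 + (O/O - O) = -4 + (1 - O) = -3 - O)
f = 108/103 (f = (107 + 1)/((-3 - 1*6) + 112) = 108/((-3 - 6) + 112) = 108/(-9 + 112) = 108/103 ≈ 1.0485)
z(b, l) = 1469/206 - l/8 (z(b, l) = 7 + (108/103 - l)/8 = 7 + (27/206 - l/8) = 1469/206 - l/8)
-35857/22725 + z(-145, -136)/(-5975) = -35857/22725 + (1469/206 - ⅛*(-136))/(-5975) = -35857*1/22725 + (1469/206 + 17)*(-1/5975) = -35857/22725 + (4971/206)*(-1/5975) = -35857/22725 - 4971/1230850 = -1769902177/1118842650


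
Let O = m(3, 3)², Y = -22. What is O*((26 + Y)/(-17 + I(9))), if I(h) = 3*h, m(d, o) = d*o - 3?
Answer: 72/5 ≈ 14.400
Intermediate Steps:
m(d, o) = -3 + d*o
O = 36 (O = (-3 + 3*3)² = (-3 + 9)² = 6² = 36)
O*((26 + Y)/(-17 + I(9))) = 36*((26 - 22)/(-17 + 3*9)) = 36*(4/(-17 + 27)) = 36*(4/10) = 36*(4*(⅒)) = 36*(⅖) = 72/5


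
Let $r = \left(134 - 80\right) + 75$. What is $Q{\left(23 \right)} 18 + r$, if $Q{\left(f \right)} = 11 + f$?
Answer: $741$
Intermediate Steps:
$r = 129$ ($r = 54 + 75 = 129$)
$Q{\left(23 \right)} 18 + r = \left(11 + 23\right) 18 + 129 = 34 \cdot 18 + 129 = 612 + 129 = 741$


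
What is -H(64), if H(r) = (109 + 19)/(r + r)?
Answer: -1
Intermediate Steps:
H(r) = 64/r (H(r) = 128/((2*r)) = 128*(1/(2*r)) = 64/r)
-H(64) = -64/64 = -1*1 = -1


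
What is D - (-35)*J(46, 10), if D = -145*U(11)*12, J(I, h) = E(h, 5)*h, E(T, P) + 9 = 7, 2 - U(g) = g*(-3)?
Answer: -61600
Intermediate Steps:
U(g) = 2 + 3*g (U(g) = 2 - g*(-3) = 2 - (-3)*g = 2 + 3*g)
E(T, P) = -2 (E(T, P) = -9 + 7 = -2)
J(I, h) = -2*h
D = -60900 (D = -145*(2 + 3*11)*12 = -145*(2 + 33)*12 = -145*35*12 = -5075*12 = -60900)
D - (-35)*J(46, 10) = -60900 - (-35)*(-2*10) = -60900 - (-35)*(-20) = -60900 - 1*700 = -60900 - 700 = -61600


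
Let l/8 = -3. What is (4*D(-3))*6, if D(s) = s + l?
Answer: -648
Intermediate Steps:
l = -24 (l = 8*(-3) = -24)
D(s) = -24 + s (D(s) = s - 24 = -24 + s)
(4*D(-3))*6 = (4*(-24 - 3))*6 = (4*(-27))*6 = -108*6 = -648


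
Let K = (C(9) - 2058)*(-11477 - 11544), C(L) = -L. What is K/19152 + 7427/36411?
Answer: 192526453909/77482608 ≈ 2484.8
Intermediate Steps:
K = 47584407 (K = (-1*9 - 2058)*(-11477 - 11544) = (-9 - 2058)*(-23021) = -2067*(-23021) = 47584407)
K/19152 + 7427/36411 = 47584407/19152 + 7427/36411 = 47584407*(1/19152) + 7427*(1/36411) = 15861469/6384 + 7427/36411 = 192526453909/77482608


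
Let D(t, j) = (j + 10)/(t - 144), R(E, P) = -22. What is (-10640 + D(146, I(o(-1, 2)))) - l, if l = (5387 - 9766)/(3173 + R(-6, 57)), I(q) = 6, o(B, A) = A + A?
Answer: -33497053/3151 ≈ -10631.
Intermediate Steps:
o(B, A) = 2*A
D(t, j) = (10 + j)/(-144 + t)
l = -4379/3151 (l = (5387 - 9766)/(3173 - 22) = -4379/3151 ≈ -1.3897)
(-10640 + D(146, I(o(-1, 2)))) - l = (-10640 + (10 + 6)/(-144 + 146)) - 1*(-4379/3151) = (-10640 + 16/2) + 4379/3151 = (-10640 + (1/2)*16) + 4379/3151 = (-10640 + 8) + 4379/3151 = -10632 + 4379/3151 = -33497053/3151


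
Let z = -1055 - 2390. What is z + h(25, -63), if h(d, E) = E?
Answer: -3508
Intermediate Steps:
z = -3445
z + h(25, -63) = -3445 - 63 = -3508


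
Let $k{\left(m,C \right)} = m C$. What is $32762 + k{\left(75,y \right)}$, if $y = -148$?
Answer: $21662$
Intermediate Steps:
$k{\left(m,C \right)} = C m$
$32762 + k{\left(75,y \right)} = 32762 - 11100 = 21662$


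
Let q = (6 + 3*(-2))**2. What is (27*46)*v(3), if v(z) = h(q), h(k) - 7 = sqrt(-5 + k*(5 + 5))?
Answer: 8694 + 1242*I*sqrt(5) ≈ 8694.0 + 2777.2*I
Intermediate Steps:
q = 0 (q = (6 - 6)**2 = 0**2 = 0)
h(k) = 7 + sqrt(-5 + 10*k) (h(k) = 7 + sqrt(-5 + k*(5 + 5)) = 7 + sqrt(-5 + k*10) = 7 + sqrt(-5 + 10*k))
v(z) = 7 + I*sqrt(5) (v(z) = 7 + sqrt(-5 + 10*0) = 7 + sqrt(-5 + 0) = 7 + sqrt(-5) = 7 + I*sqrt(5))
(27*46)*v(3) = (27*46)*(7 + I*sqrt(5)) = 1242*(7 + I*sqrt(5)) = 8694 + 1242*I*sqrt(5)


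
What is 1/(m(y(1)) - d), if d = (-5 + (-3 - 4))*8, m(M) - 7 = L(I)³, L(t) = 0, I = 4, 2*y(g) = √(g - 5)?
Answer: 1/103 ≈ 0.0097087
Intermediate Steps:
y(g) = √(-5 + g)/2 (y(g) = √(g - 5)/2 = √(-5 + g)/2)
m(M) = 7 (m(M) = 7 + 0³ = 7 + 0 = 7)
d = -96 (d = (-5 - 7)*8 = -12*8 = -96)
1/(m(y(1)) - d) = 1/(7 - 1*(-96)) = 1/(7 + 96) = 1/103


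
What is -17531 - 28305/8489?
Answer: -148848964/8489 ≈ -17534.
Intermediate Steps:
-17531 - 28305/8489 = -148848964/8489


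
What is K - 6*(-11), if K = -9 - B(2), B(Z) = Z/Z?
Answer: 56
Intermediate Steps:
B(Z) = 1
K = -10 (K = -9 - 1*1 = -9 - 1 = -10)
K - 6*(-11) = -10 - 6*(-11) = -10 + 66 = 56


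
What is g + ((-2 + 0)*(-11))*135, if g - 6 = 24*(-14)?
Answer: 2640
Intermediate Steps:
g = -330 (g = 6 + 24*(-14) = 6 - 336 = -330)
g + ((-2 + 0)*(-11))*135 = -330 + ((-2 + 0)*(-11))*135 = -330 - 2*(-11)*135 = -330 + 22*135 = -330 + 2970 = 2640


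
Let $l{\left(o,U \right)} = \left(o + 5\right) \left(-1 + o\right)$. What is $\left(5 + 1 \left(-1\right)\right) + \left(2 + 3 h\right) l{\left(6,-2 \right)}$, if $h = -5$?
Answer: $-711$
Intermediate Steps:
$l{\left(o,U \right)} = \left(-1 + o\right) \left(5 + o\right)$ ($l{\left(o,U \right)} = \left(5 + o\right) \left(-1 + o\right) = \left(-1 + o\right) \left(5 + o\right)$)
$\left(5 + 1 \left(-1\right)\right) + \left(2 + 3 h\right) l{\left(6,-2 \right)} = \left(5 + 1 \left(-1\right)\right) + \left(2 + 3 \left(-5\right)\right) \left(-5 + 6^{2} + 4 \cdot 6\right) = \left(5 - 1\right) + \left(2 - 15\right) \left(-5 + 36 + 24\right) = 4 - 715 = -711$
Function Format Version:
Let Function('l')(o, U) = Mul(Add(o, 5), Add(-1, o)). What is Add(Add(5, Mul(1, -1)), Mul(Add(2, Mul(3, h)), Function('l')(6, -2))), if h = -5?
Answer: -711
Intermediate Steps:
Function('l')(o, U) = Mul(Add(-1, o), Add(5, o)) (Function('l')(o, U) = Mul(Add(5, o), Add(-1, o)) = Mul(Add(-1, o), Add(5, o)))
Add(Add(5, Mul(1, -1)), Mul(Add(2, Mul(3, h)), Function('l')(6, -2))) = Add(Add(5, Mul(1, -1)), Mul(Add(2, Mul(3, -5)), Add(-5, Pow(6, 2), Mul(4, 6)))) = Add(Add(5, -1), Mul(Add(2, -15), Add(-5, 36, 24))) = Add(4, Mul(-13, 55)) = Add(4, -715) = -711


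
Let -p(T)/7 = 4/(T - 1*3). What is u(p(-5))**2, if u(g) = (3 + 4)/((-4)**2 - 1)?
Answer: 49/225 ≈ 0.21778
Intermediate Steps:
p(T) = -28/(-3 + T) (p(T) = -28/(T - 1*3) = -28/(T - 3) = -28/(-3 + T))
u(g) = 7/15 (u(g) = 7/(16 - 1) = 7/15)
u(p(-5))**2 = (7/15)**2 = 49/225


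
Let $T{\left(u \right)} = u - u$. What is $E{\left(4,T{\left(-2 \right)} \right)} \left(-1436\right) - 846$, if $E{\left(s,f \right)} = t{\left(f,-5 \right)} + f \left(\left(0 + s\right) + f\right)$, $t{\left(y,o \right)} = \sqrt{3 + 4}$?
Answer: $-846 - 1436 \sqrt{7} \approx -4645.3$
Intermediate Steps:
$T{\left(u \right)} = 0$
$t{\left(y,o \right)} = \sqrt{7}$
$E{\left(s,f \right)} = \sqrt{7} + f \left(f + s\right)$ ($E{\left(s,f \right)} = \sqrt{7} + f \left(\left(0 + s\right) + f\right) = \sqrt{7} + f \left(s + f\right) = \sqrt{7} + f \left(f + s\right)$)
$E{\left(4,T{\left(-2 \right)} \right)} \left(-1436\right) - 846 = \left(\sqrt{7} + 0^{2} + 0 \cdot 4\right) \left(-1436\right) - 846 = \left(\sqrt{7} + 0 + 0\right) \left(-1436\right) - 846 = \sqrt{7} \left(-1436\right) - 846 = - 1436 \sqrt{7} - 846 = -846 - 1436 \sqrt{7}$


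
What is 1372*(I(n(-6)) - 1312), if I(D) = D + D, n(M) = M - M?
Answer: -1800064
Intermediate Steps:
n(M) = 0
I(D) = 2*D
1372*(I(n(-6)) - 1312) = 1372*(2*0 - 1312) = 1372*(0 - 1312) = 1372*(-1312) = -1800064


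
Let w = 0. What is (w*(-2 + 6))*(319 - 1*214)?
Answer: 0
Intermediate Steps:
(w*(-2 + 6))*(319 - 1*214) = (0*(-2 + 6))*(319 - 1*214) = (0*4)*(319 - 214) = 0*105 = 0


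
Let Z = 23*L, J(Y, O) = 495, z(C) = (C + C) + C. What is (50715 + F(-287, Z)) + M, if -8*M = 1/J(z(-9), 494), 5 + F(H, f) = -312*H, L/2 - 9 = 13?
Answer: 555405839/3960 ≈ 1.4025e+5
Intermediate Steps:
L = 44 (L = 18 + 2*13 = 18 + 26 = 44)
z(C) = 3*C (z(C) = 2*C + C = 3*C)
Z = 1012 (Z = 23*44 = 1012)
F(H, f) = -5 - 312*H
M = -1/3960 (M = -1/8/495 = -1/8*1/495 = -1/3960 ≈ -0.00025253)
(50715 + F(-287, Z)) + M = (50715 + (-5 - 312*(-287))) - 1/3960 = (50715 + (-5 + 89544)) - 1/3960 = (50715 + 89539) - 1/3960 = 140254 - 1/3960 = 555405839/3960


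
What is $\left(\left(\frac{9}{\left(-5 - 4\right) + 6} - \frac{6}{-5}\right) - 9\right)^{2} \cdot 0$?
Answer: $0$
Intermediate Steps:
$\left(\left(\frac{9}{\left(-5 - 4\right) + 6} - \frac{6}{-5}\right) - 9\right)^{2} \cdot 0 = \left(\left(\frac{9}{-9 + 6} - - \frac{6}{5}\right) - 9\right)^{2} \cdot 0 = \left(\left(\frac{9}{-3} + \frac{6}{5}\right) - 9\right)^{2} \cdot 0 = \left(\left(9 \left(- \frac{1}{3}\right) + \frac{6}{5}\right) - 9\right)^{2} \cdot 0 = \left(\left(-3 + \frac{6}{5}\right) - 9\right)^{2} \cdot 0 = \left(- \frac{9}{5} - 9\right)^{2} \cdot 0 = \left(- \frac{54}{5}\right)^{2} \cdot 0 = \frac{2916}{25} \cdot 0 = 0$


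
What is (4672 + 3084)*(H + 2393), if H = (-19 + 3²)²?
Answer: 19335708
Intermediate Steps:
H = 100 (H = (-19 + 9)² = (-10)² = 100)
(4672 + 3084)*(H + 2393) = (4672 + 3084)*(100 + 2393) = 7756*2493 = 19335708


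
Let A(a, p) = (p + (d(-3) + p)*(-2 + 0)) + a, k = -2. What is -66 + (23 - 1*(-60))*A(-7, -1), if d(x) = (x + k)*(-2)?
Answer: -2224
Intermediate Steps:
d(x) = 4 - 2*x (d(x) = (x - 2)*(-2) = (-2 + x)*(-2) = 4 - 2*x)
A(a, p) = -20 + a - p (A(a, p) = (p + ((4 - 2*(-3)) + p)*(-2 + 0)) + a = (p + ((4 + 6) + p)*(-2)) + a = (p + (10 + p)*(-2)) + a = (p + (-20 - 2*p)) + a = (-20 - p) + a = -20 + a - p)
-66 + (23 - 1*(-60))*A(-7, -1) = -66 + (23 - 1*(-60))*(-20 - 7 - 1*(-1)) = -66 + (23 + 60)*(-20 - 7 + 1) = -66 + 83*(-26) = -66 - 2158 = -2224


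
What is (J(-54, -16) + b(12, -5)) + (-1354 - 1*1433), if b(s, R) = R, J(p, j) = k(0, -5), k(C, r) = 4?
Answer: -2788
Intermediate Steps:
J(p, j) = 4
(J(-54, -16) + b(12, -5)) + (-1354 - 1*1433) = (4 - 5) + (-1354 - 1*1433) = -1 + (-1354 - 1433) = -1 - 2787 = -2788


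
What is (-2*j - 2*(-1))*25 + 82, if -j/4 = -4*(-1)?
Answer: 932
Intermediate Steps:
j = -16 (j = -(-16)*(-1) = -4*4 = -16)
(-2*j - 2*(-1))*25 + 82 = (-2*(-16) - 2*(-1))*25 + 82 = (32 + 2)*25 + 82 = 34*25 + 82 = 850 + 82 = 932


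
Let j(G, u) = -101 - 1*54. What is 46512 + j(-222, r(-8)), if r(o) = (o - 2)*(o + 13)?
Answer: 46357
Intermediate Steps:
r(o) = (-2 + o)*(13 + o)
j(G, u) = -155 (j(G, u) = -101 - 54 = -155)
46512 + j(-222, r(-8)) = 46512 - 155 = 46357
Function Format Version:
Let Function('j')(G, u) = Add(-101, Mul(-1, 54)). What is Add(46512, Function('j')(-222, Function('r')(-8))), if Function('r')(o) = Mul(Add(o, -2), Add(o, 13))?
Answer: 46357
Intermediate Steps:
Function('r')(o) = Mul(Add(-2, o), Add(13, o))
Function('j')(G, u) = -155 (Function('j')(G, u) = Add(-101, -54) = -155)
Add(46512, Function('j')(-222, Function('r')(-8))) = Add(46512, -155) = 46357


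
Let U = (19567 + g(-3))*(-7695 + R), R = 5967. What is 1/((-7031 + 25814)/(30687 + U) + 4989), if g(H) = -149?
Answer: 11174539/55749768810 ≈ 0.00020044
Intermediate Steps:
U = -33554304 (U = (19567 - 149)*(-7695 + 5967) = 19418*(-1728) = -33554304)
1/((-7031 + 25814)/(30687 + U) + 4989) = 1/((-7031 + 25814)/(30687 - 33554304) + 4989) = 1/(18783/(-33523617) + 4989) = 1/(18783*(-1/33523617) + 4989) = 1/(-6261/11174539 + 4989) = 1/(55749768810/11174539) = 11174539/55749768810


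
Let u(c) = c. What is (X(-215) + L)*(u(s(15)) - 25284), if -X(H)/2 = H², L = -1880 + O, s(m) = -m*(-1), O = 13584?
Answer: 2040370674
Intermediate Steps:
s(m) = m
L = 11704 (L = -1880 + 13584 = 11704)
X(H) = -2*H²
(X(-215) + L)*(u(s(15)) - 25284) = (-2*(-215)² + 11704)*(15 - 25284) = (-2*46225 + 11704)*(-25269) = (-92450 + 11704)*(-25269) = -80746*(-25269) = 2040370674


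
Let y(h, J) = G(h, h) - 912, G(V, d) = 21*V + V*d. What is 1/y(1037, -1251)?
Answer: 1/1096234 ≈ 9.1221e-7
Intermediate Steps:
y(h, J) = -912 + h*(21 + h) (y(h, J) = h*(21 + h) - 912 = -912 + h*(21 + h))
1/y(1037, -1251) = 1/(-912 + 1037*(21 + 1037)) = 1/(-912 + 1037*1058) = 1/(-912 + 1097146) = 1/1096234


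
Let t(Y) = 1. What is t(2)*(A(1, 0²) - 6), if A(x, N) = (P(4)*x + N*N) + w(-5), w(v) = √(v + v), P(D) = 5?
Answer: -1 + I*√10 ≈ -1.0 + 3.1623*I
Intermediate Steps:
w(v) = √2*√v (w(v) = √(2*v) = √2*√v)
A(x, N) = N² + 5*x + I*√10 (A(x, N) = (5*x + N*N) + √2*√(-5) = (5*x + N²) + √2*(I*√5) = (N² + 5*x) + I*√10 = N² + 5*x + I*√10)
t(2)*(A(1, 0²) - 6) = 1*(((0²)² + 5*1 + I*√10) - 6) = 1*((0² + 5 + I*√10) - 6) = 1*((0 + 5 + I*√10) - 6) = 1*((5 + I*√10) - 6) = 1*(-1 + I*√10) = -1 + I*√10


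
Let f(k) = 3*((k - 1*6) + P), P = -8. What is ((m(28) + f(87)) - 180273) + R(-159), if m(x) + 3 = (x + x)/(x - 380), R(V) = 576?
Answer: -7897171/44 ≈ -1.7948e+5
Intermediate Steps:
m(x) = -3 + 2*x/(-380 + x) (m(x) = -3 + (x + x)/(x - 380) = -3 + (2*x)/(-380 + x) = -3 + 2*x/(-380 + x))
f(k) = -42 + 3*k (f(k) = 3*((k - 1*6) - 8) = 3*((k - 6) - 8) = 3*((-6 + k) - 8) = 3*(-14 + k) = -42 + 3*k)
((m(28) + f(87)) - 180273) + R(-159) = (((1140 - 1*28)/(-380 + 28) + (-42 + 3*87)) - 180273) + 576 = (((1140 - 28)/(-352) + (-42 + 261)) - 180273) + 576 = ((-1/352*1112 + 219) - 180273) + 576 = ((-139/44 + 219) - 180273) + 576 = (9497/44 - 180273) + 576 = -7922515/44 + 576 = -7897171/44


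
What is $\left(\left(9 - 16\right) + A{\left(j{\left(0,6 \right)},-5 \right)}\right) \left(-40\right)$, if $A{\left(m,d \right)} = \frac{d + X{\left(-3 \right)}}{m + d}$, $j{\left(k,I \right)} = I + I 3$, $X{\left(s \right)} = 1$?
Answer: $\frac{5480}{19} \approx 288.42$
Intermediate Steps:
$j{\left(k,I \right)} = 4 I$ ($j{\left(k,I \right)} = I + 3 I = 4 I$)
$A{\left(m,d \right)} = \frac{1 + d}{d + m}$ ($A{\left(m,d \right)} = \frac{d + 1}{m + d} = \frac{1 + d}{d + m}$)
$\left(\left(9 - 16\right) + A{\left(j{\left(0,6 \right)},-5 \right)}\right) \left(-40\right) = \left(\left(9 - 16\right) + \frac{1 - 5}{-5 + 4 \cdot 6}\right) \left(-40\right) = \left(-7 + \frac{1}{-5 + 24} \left(-4\right)\right) \left(-40\right) = \left(-7 + \frac{1}{19} \left(-4\right)\right) \left(-40\right) = \left(-7 - \frac{4}{19}\right) \left(-40\right) = \left(- \frac{137}{19}\right) \left(-40\right) = \frac{5480}{19}$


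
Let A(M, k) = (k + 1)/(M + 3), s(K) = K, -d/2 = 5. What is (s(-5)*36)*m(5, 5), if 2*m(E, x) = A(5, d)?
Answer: 405/4 ≈ 101.25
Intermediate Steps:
d = -10 (d = -2*5 = -10)
A(M, k) = (1 + k)/(3 + M)
m(E, x) = -9/16 (m(E, x) = ((1 - 10)/(3 + 5))/2 = (-9/8)/2 = ((1/8)*(-9))/2 = (1/2)*(-9/8) = -9/16)
(s(-5)*36)*m(5, 5) = -5*36*(-9/16) = -180*(-9/16) = 405/4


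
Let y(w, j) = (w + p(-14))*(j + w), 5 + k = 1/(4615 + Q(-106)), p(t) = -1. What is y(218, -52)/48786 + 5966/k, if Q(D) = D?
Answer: -327891294379/274957896 ≈ -1192.5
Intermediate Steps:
k = -22544/4509 (k = -5 + 1/(4615 - 106) = -5 + 1/4509 = -22544/4509 ≈ -4.9998)
y(w, j) = (-1 + w)*(j + w) (y(w, j) = (w - 1)*(j + w) = (-1 + w)*(j + w))
y(218, -52)/48786 + 5966/k = (218**2 - 1*(-52) - 1*218 - 52*218)/48786 + 5966/(-22544/4509) = (47524 + 52 - 218 - 11336)*(1/48786) + 5966*(-4509/22544) = 36022*(1/48786) - 13450347/11272 = 18011/24393 - 13450347/11272 = -327891294379/274957896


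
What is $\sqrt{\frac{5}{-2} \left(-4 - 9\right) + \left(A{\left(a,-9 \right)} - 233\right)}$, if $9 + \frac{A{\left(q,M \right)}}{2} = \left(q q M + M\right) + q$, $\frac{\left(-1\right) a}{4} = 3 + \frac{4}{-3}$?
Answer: $\frac{i \sqrt{37794}}{6} \approx 32.401 i$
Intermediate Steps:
$a = - \frac{20}{3}$ ($a = - 4 \left(3 + \frac{4}{-3}\right) = - 4 \left(3 + 4 \left(- \frac{1}{3}\right)\right) = - 4 \left(3 - \frac{4}{3}\right) = \left(-4\right) \frac{5}{3} = - \frac{20}{3} \approx -6.6667$)
$A{\left(q,M \right)} = -18 + 2 M + 2 q + 2 M q^{2}$ ($A{\left(q,M \right)} = -18 + 2 \left(\left(q q M + M\right) + q\right) = -18 + 2 \left(\left(q^{2} M + M\right) + q\right) = -18 + 2 \left(\left(M q^{2} + M\right) + q\right) = -18 + 2 \left(\left(M + M q^{2}\right) + q\right) = -18 + 2 \left(M + q + M q^{2}\right) = -18 + \left(2 M + 2 q + 2 M q^{2}\right) = -18 + 2 M + 2 q + 2 M q^{2}$)
$\sqrt{\frac{5}{-2} \left(-4 - 9\right) + \left(A{\left(a,-9 \right)} - 233\right)} = \sqrt{\frac{5}{-2} \left(-4 - 9\right) + \left(\left(-18 + 2 \left(-9\right) + 2 \left(- \frac{20}{3}\right) + 2 \left(-9\right) \left(- \frac{20}{3}\right)^{2}\right) - 233\right)} = \sqrt{5 \left(- \frac{1}{2}\right) \left(-13\right) - \frac{3247}{3}} = \sqrt{\left(- \frac{5}{2}\right) \left(-13\right) - \frac{3247}{3}} = \sqrt{\frac{65}{2} - \frac{3247}{3}} = \sqrt{- \frac{6299}{6}} = \frac{i \sqrt{37794}}{6}$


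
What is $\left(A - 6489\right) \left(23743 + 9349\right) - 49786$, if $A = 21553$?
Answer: $498448102$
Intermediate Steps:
$\left(A - 6489\right) \left(23743 + 9349\right) - 49786 = \left(21553 - 6489\right) \left(23743 + 9349\right) - 49786 = 15064 \cdot 33092 - 49786 = 498497888 - 49786 = 498448102$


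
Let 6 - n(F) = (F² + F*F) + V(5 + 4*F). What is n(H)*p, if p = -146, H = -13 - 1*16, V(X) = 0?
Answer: 244696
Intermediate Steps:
H = -29 (H = -13 - 16 = -29)
n(F) = 6 - 2*F² (n(F) = 6 - ((F² + F*F) + 0) = 6 - ((F² + F²) + 0) = 6 - (2*F² + 0) = 6 - 2*F²)
n(H)*p = (6 - 2*(-29)²)*(-146) = (6 - 2*841)*(-146) = (6 - 1682)*(-146) = -1676*(-146) = 244696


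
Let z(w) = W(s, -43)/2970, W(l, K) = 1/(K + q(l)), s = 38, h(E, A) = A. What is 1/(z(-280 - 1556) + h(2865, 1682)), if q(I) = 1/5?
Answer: 127116/213809111 ≈ 0.00059453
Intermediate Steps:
q(I) = 1/5
W(l, K) = 1/(1/5 + K) (W(l, K) = 1/(K + 1/5) = 1/(1/5 + K))
z(w) = -1/127116 (z(w) = (5/(1 + 5*(-43)))/2970 = (5/(1 - 215))*(1/2970) = (5/(-214))*(1/2970) = (5*(-1/214))*(1/2970) = -5/214*1/2970 = -1/127116)
1/(z(-280 - 1556) + h(2865, 1682)) = 1/(-1/127116 + 1682) = 1/(213809111/127116) = 127116/213809111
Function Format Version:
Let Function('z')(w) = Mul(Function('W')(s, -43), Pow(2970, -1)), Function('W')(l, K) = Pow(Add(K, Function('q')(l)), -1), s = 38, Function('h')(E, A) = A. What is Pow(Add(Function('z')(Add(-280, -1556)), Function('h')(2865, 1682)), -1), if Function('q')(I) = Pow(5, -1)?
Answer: Rational(127116, 213809111) ≈ 0.00059453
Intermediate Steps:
Function('q')(I) = Rational(1, 5)
Function('W')(l, K) = Pow(Add(Rational(1, 5), K), -1) (Function('W')(l, K) = Pow(Add(K, Rational(1, 5)), -1) = Pow(Add(Rational(1, 5), K), -1))
Function('z')(w) = Rational(-1, 127116) (Function('z')(w) = Mul(Mul(5, Pow(Add(1, Mul(5, -43)), -1)), Pow(2970, -1)) = Mul(Mul(5, Pow(Add(1, -215), -1)), Rational(1, 2970)) = Mul(Mul(5, Pow(-214, -1)), Rational(1, 2970)) = Mul(Mul(5, Rational(-1, 214)), Rational(1, 2970)) = Mul(Rational(-5, 214), Rational(1, 2970)) = Rational(-1, 127116))
Pow(Add(Function('z')(Add(-280, -1556)), Function('h')(2865, 1682)), -1) = Pow(Add(Rational(-1, 127116), 1682), -1) = Pow(Rational(213809111, 127116), -1) = Rational(127116, 213809111)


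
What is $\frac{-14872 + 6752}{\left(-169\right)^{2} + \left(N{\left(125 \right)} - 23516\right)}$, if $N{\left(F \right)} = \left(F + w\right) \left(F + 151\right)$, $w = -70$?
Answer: $- \frac{1624}{4045} \approx -0.40148$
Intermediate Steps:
$N{\left(F \right)} = \left(-70 + F\right) \left(151 + F\right)$ ($N{\left(F \right)} = \left(F - 70\right) \left(F + 151\right) = \left(-70 + F\right) \left(151 + F\right)$)
$\frac{-14872 + 6752}{\left(-169\right)^{2} + \left(N{\left(125 \right)} - 23516\right)} = \frac{-14872 + 6752}{\left(-169\right)^{2} + \left(\left(-10570 + 125^{2} + 81 \cdot 125\right) - 23516\right)} = - \frac{8120}{28561 + \left(\left(-10570 + 15625 + 10125\right) - 23516\right)} = - \frac{8120}{28561 + \left(15180 - 23516\right)} = - \frac{8120}{28561 - 8336} = - \frac{8120}{20225} = \left(-8120\right) \frac{1}{20225} = - \frac{1624}{4045}$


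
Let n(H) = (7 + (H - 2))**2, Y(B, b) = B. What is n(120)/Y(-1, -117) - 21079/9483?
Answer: -148192954/9483 ≈ -15627.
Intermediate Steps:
n(H) = (5 + H)**2 (n(H) = (7 + (-2 + H))**2 = (5 + H)**2)
n(120)/Y(-1, -117) - 21079/9483 = (5 + 120)**2/(-1) - 21079/9483 = 125**2*(-1) - 21079*1/9483 = 15625*(-1) - 21079/9483 = -15625 - 21079/9483 = -148192954/9483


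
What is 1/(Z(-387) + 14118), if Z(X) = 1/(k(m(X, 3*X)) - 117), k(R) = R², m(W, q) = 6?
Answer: 81/1143557 ≈ 7.0832e-5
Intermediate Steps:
Z(X) = -1/81 (Z(X) = 1/(6² - 117) = 1/(36 - 117) = 1/(-81) = -1/81)
1/(Z(-387) + 14118) = 1/(-1/81 + 14118) = 1/(1143557/81) = 81/1143557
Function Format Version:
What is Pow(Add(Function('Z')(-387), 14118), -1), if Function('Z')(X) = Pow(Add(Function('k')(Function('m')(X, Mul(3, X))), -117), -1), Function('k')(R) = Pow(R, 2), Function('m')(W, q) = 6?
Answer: Rational(81, 1143557) ≈ 7.0832e-5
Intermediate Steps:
Function('Z')(X) = Rational(-1, 81) (Function('Z')(X) = Pow(Add(Pow(6, 2), -117), -1) = Pow(Add(36, -117), -1) = Pow(-81, -1) = Rational(-1, 81))
Pow(Add(Function('Z')(-387), 14118), -1) = Pow(Add(Rational(-1, 81), 14118), -1) = Pow(Rational(1143557, 81), -1) = Rational(81, 1143557)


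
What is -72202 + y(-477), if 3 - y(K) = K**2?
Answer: -299728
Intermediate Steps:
y(K) = 3 - K**2
-72202 + y(-477) = -72202 + (3 - 1*(-477)**2) = -72202 + (3 - 1*227529) = -72202 + (3 - 227529) = -72202 - 227526 = -299728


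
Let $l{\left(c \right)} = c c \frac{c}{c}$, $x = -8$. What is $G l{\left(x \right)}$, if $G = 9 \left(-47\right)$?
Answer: $-27072$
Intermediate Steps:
$G = -423$
$l{\left(c \right)} = c^{2}$ ($l{\left(c \right)} = c^{2} \cdot 1 = c^{2}$)
$G l{\left(x \right)} = - 423 \left(-8\right)^{2} = \left(-423\right) 64 = -27072$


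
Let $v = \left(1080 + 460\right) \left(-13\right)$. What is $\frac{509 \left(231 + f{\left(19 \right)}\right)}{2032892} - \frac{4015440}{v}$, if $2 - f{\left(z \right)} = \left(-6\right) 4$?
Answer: $\frac{2855096059}{14230244} \approx 200.64$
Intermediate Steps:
$f{\left(z \right)} = 26$ ($f{\left(z \right)} = 2 - \left(-6\right) 4 = 2 - -24 = 2 + 24 = 26$)
$v = -20020$ ($v = 1540 \left(-13\right) = -20020$)
$\frac{509 \left(231 + f{\left(19 \right)}\right)}{2032892} - \frac{4015440}{v} = \frac{509 \left(231 + 26\right)}{2032892} - \frac{4015440}{-20020} = 509 \cdot 257 \cdot \frac{1}{2032892} - - \frac{1404}{7} = 130813 \cdot \frac{1}{2032892} + \frac{1404}{7} = \frac{130813}{2032892} + \frac{1404}{7} = \frac{2855096059}{14230244}$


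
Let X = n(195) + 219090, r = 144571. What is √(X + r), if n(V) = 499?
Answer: 8*√5690 ≈ 603.46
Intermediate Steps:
X = 219589 (X = 499 + 219090 = 219589)
√(X + r) = √(219589 + 144571) = √364160 = 8*√5690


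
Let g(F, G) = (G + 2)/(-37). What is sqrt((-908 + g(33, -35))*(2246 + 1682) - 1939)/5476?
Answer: I*sqrt(4880566659)/202612 ≈ 0.3448*I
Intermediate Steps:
g(F, G) = -2/37 - G/37 (g(F, G) = (2 + G)*(-1/37) = -2/37 - G/37)
sqrt((-908 + g(33, -35))*(2246 + 1682) - 1939)/5476 = sqrt((-908 + (-2/37 - 1/37*(-35)))*(2246 + 1682) - 1939)/5476 = sqrt((-908 + (-2/37 + 35/37))*3928 - 1939)*(1/5476) = sqrt((-908 + 33/37)*3928 - 1939)*(1/5476) = sqrt(-33563/37*3928 - 1939)*(1/5476) = sqrt(-131835464/37 - 1939)*(1/5476) = sqrt(-131907207/37)*(1/5476) = (I*sqrt(4880566659)/37)*(1/5476) = I*sqrt(4880566659)/202612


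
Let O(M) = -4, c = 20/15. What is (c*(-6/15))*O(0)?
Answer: 32/15 ≈ 2.1333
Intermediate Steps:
c = 4/3 (c = 20*(1/15) = 4/3 ≈ 1.3333)
(c*(-6/15))*O(0) = (4*(-6/15)/3)*(-4) = (4*(-6*1/15)/3)*(-4) = ((4/3)*(-⅖))*(-4) = -8/15*(-4) = 32/15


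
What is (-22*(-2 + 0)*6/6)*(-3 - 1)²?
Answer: 704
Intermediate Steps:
(-22*(-2 + 0)*6/6)*(-3 - 1)² = -(-44)*6*(⅙)*(-4)² = -(-44)*16 = -22*(-2)*16 = 44*16 = 704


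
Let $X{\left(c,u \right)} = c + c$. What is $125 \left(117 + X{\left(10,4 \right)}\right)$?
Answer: $17125$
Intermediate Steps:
$X{\left(c,u \right)} = 2 c$
$125 \left(117 + X{\left(10,4 \right)}\right) = 125 \left(117 + 2 \cdot 10\right) = 125 \left(117 + 20\right) = 125 \cdot 137 = 17125$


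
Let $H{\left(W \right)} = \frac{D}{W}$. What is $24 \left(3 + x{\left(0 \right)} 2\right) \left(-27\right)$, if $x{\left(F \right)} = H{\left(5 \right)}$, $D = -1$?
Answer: $- \frac{8424}{5} \approx -1684.8$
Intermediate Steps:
$H{\left(W \right)} = - \frac{1}{W}$
$x{\left(F \right)} = - \frac{1}{5}$
$24 \left(3 + x{\left(0 \right)} 2\right) \left(-27\right) = 24 \left(3 - \frac{2}{5}\right) \left(-27\right) = 24 \cdot \frac{13}{5} \left(-27\right) = \frac{312}{5} \left(-27\right) = - \frac{8424}{5}$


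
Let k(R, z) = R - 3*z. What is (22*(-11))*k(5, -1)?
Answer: -1936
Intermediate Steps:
(22*(-11))*k(5, -1) = (22*(-11))*(5 - 3*(-1)) = -242*(5 + 3) = -242*8 = -1936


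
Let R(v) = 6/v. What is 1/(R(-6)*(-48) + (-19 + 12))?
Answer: 1/41 ≈ 0.024390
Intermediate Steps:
1/(R(-6)*(-48) + (-19 + 12)) = 1/((6/(-6))*(-48) + (-19 + 12)) = 1/((6*(-1/6))*(-48) - 7) = 1/(-1*(-48) - 7) = 1/(48 - 7) = 1/41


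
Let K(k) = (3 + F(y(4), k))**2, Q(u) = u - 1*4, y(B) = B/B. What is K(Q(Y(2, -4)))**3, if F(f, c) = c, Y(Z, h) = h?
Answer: 15625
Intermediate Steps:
y(B) = 1
Q(u) = -4 + u (Q(u) = u - 4 = -4 + u)
K(k) = (3 + k)**2
K(Q(Y(2, -4)))**3 = ((3 + (-4 - 4))**2)**3 = ((3 - 8)**2)**3 = ((-5)**2)**3 = 25**3 = 15625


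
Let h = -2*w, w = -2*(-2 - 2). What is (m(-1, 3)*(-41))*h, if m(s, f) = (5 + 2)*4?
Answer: 18368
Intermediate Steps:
m(s, f) = 28 (m(s, f) = 7*4 = 28)
w = 8 (w = -2*(-4) = 8)
h = -16 (h = -2*8 = -16)
(m(-1, 3)*(-41))*h = (28*(-41))*(-16) = -1148*(-16) = 18368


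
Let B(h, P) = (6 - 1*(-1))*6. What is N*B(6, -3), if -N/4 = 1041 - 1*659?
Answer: -64176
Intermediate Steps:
B(h, P) = 42 (B(h, P) = (6 + 1)*6 = 7*6 = 42)
N = -1528 (N = -4*(1041 - 1*659) = -4*(1041 - 659) = -4*382 = -1528)
N*B(6, -3) = -1528*42 = -64176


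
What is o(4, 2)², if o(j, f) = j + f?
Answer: 36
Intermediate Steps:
o(j, f) = f + j
o(4, 2)² = (2 + 4)² = 6² = 36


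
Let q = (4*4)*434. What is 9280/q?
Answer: 290/217 ≈ 1.3364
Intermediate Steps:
q = 6944 (q = 16*434 = 6944)
9280/q = 9280/6944 = 9280*(1/6944) = 290/217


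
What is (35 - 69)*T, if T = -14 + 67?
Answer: -1802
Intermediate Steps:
T = 53
(35 - 69)*T = (35 - 69)*53 = -34*53 = -1802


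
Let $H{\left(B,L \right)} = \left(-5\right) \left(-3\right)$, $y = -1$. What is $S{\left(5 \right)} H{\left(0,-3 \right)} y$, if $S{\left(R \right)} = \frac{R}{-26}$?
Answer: $\frac{75}{26} \approx 2.8846$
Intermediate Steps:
$S{\left(R \right)} = - \frac{R}{26}$ ($S{\left(R \right)} = R \left(- \frac{1}{26}\right) = - \frac{R}{26}$)
$H{\left(B,L \right)} = 15$
$S{\left(5 \right)} H{\left(0,-3 \right)} y = \left(- \frac{1}{26}\right) 5 \cdot 15 \left(-1\right) = \left(- \frac{5}{26}\right) \left(-15\right) = \frac{75}{26}$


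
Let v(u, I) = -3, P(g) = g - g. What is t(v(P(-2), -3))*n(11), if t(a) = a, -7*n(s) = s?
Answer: 33/7 ≈ 4.7143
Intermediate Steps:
P(g) = 0
n(s) = -s/7
t(v(P(-2), -3))*n(11) = -(-3)*11/7 = -3*(-11/7) = 33/7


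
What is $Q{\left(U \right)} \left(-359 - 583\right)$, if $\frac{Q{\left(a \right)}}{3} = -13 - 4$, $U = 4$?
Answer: $48042$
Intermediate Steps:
$Q{\left(a \right)} = -51$ ($Q{\left(a \right)} = 3 \left(-13 - 4\right) = 3 \left(-17\right) = -51$)
$Q{\left(U \right)} \left(-359 - 583\right) = - 51 \left(-359 - 583\right) = \left(-51\right) \left(-942\right) = 48042$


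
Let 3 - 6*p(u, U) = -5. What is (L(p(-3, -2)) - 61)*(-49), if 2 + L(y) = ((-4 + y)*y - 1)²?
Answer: 167678/81 ≈ 2070.1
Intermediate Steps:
p(u, U) = 4/3 (p(u, U) = ½ - ⅙*(-5) = ½ + ⅚ = 4/3)
L(y) = -2 + (-1 + y*(-4 + y))² (L(y) = -2 + ((-4 + y)*y - 1)² = -2 + (y*(-4 + y) - 1)² = -2 + (-1 + y*(-4 + y))²)
(L(p(-3, -2)) - 61)*(-49) = ((-2 + (1 - (4/3)² + 4*(4/3))²) - 61)*(-49) = ((-2 + (1 - 1*16/9 + 16/3)²) - 61)*(-49) = ((-2 + (1 - 16/9 + 16/3)²) - 61)*(-49) = ((-2 + (41/9)²) - 61)*(-49) = ((-2 + 1681/81) - 61)*(-49) = (1519/81 - 61)*(-49) = -3422/81*(-49) = 167678/81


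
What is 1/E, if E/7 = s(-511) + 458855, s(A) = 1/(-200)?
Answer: 200/642396993 ≈ 3.1133e-7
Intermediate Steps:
s(A) = -1/200
E = 642396993/200 (E = 7*(-1/200 + 458855) = 7*(91770999/200) = 642396993/200 ≈ 3.2120e+6)
1/E = 1/(642396993/200) = 200/642396993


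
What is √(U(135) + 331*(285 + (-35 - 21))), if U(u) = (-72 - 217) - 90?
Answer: 6*√2095 ≈ 274.63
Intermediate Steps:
U(u) = -379 (U(u) = -289 - 90 = -379)
√(U(135) + 331*(285 + (-35 - 21))) = √(-379 + 331*(285 + (-35 - 21))) = √(-379 + 331*(285 - 56)) = √(-379 + 331*229) = √(-379 + 75799) = √75420 = 6*√2095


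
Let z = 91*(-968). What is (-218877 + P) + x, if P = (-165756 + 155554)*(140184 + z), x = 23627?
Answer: -531678642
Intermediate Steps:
z = -88088
P = -531483392 (P = (-165756 + 155554)*(140184 - 88088) = -10202*52096 = -531483392)
(-218877 + P) + x = (-218877 - 531483392) + 23627 = -531702269 + 23627 = -531678642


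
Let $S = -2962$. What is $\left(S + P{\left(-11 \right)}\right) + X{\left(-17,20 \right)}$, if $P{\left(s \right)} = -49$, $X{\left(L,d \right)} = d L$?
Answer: $-3351$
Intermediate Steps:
$X{\left(L,d \right)} = L d$
$\left(S + P{\left(-11 \right)}\right) + X{\left(-17,20 \right)} = \left(-2962 - 49\right) - 340 = -3011 - 340 = -3351$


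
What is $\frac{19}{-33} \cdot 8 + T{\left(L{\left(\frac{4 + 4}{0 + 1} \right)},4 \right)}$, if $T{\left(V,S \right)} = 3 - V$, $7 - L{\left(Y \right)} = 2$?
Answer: $- \frac{218}{33} \approx -6.6061$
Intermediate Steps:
$L{\left(Y \right)} = 5$ ($L{\left(Y \right)} = 7 - 2 = 5$)
$\frac{19}{-33} \cdot 8 + T{\left(L{\left(\frac{4 + 4}{0 + 1} \right)},4 \right)} = \frac{19}{-33} \cdot 8 + \left(3 - 5\right) = 19 \left(- \frac{1}{33}\right) 8 + \left(3 - 5\right) = \left(- \frac{19}{33}\right) 8 - 2 = - \frac{152}{33} - 2 = - \frac{218}{33}$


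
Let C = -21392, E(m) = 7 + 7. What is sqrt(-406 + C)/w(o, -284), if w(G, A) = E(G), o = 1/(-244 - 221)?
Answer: 3*I*sqrt(2422)/14 ≈ 10.546*I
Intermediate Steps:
o = -1/465 (o = 1/(-465) = -1/465 ≈ -0.0021505)
E(m) = 14
w(G, A) = 14
sqrt(-406 + C)/w(o, -284) = sqrt(-406 - 21392)/14 = sqrt(-21798)*(1/14) = (3*I*sqrt(2422))*(1/14) = 3*I*sqrt(2422)/14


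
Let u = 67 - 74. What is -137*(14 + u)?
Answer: -959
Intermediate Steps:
u = -7
-137*(14 + u) = -137*(14 - 7) = -137*7 = -959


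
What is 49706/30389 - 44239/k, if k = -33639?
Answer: 3016439105/1022255571 ≈ 2.9508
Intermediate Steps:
49706/30389 - 44239/k = 49706/30389 - 44239/(-33639) = 49706*(1/30389) - 44239*(-1/33639) = 49706/30389 + 44239/33639 = 3016439105/1022255571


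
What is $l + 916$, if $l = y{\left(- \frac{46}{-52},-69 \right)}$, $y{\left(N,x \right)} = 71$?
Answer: $987$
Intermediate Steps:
$l = 71$
$l + 916 = 71 + 916 = 987$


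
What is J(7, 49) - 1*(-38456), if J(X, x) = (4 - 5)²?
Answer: 38457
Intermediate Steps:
J(X, x) = 1 (J(X, x) = (-1)² = 1)
J(7, 49) - 1*(-38456) = 1 - 1*(-38456) = 1 + 38456 = 38457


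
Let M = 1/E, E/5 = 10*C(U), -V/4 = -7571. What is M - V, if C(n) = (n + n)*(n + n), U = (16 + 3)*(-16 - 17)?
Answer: -2381103727199/78625800 ≈ -30284.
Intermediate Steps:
V = 30284 (V = -4*(-7571) = 30284)
U = -627 (U = 19*(-33) = -627)
C(n) = 4*n² (C(n) = (2*n)*(2*n) = 4*n²)
E = 78625800 (E = 5*(10*(4*(-627)²)) = 5*(10*(4*393129)) = 5*(10*1572516) = 5*15725160 = 78625800)
M = 1/78625800 ≈ 1.2718e-8
M - V = 1/78625800 - 1*30284 = 1/78625800 - 30284 = -2381103727199/78625800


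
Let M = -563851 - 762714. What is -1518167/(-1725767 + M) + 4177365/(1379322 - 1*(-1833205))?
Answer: 17627857343189/9805698962964 ≈ 1.7977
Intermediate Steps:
M = -1326565
-1518167/(-1725767 + M) + 4177365/(1379322 - 1*(-1833205)) = -1518167/(-1725767 - 1326565) + 4177365/(1379322 - 1*(-1833205)) = -1518167/(-3052332) + 4177365/(1379322 + 1833205) = -1518167*(-1/3052332) + 4177365/3212527 = 1518167/3052332 + 4177365*(1/3212527) = 1518167/3052332 + 4177365/3212527 = 17627857343189/9805698962964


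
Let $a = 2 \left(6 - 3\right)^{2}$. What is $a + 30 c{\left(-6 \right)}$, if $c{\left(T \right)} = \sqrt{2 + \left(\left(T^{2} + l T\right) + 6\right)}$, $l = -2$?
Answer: $18 + 60 \sqrt{14} \approx 242.5$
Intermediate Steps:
$c{\left(T \right)} = \sqrt{8 + T^{2} - 2 T}$ ($c{\left(T \right)} = \sqrt{2 + \left(\left(T^{2} - 2 T\right) + 6\right)} = \sqrt{2 + \left(6 + T^{2} - 2 T\right)} = \sqrt{8 + T^{2} - 2 T}$)
$a = 18$ ($a = 2 \cdot 3^{2} = 2 \cdot 9 = 18$)
$a + 30 c{\left(-6 \right)} = 18 + 30 \sqrt{8 + \left(-6\right)^{2} - -12} = 18 + 30 \sqrt{8 + 36 + 12} = 18 + 30 \sqrt{56} = 18 + 30 \cdot 2 \sqrt{14} = 18 + 60 \sqrt{14}$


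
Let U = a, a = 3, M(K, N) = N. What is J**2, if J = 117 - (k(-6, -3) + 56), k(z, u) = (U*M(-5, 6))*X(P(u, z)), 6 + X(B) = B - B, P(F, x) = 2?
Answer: 28561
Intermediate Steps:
U = 3
X(B) = -6 (X(B) = -6 + (B - B) = -6 + 0 = -6)
k(z, u) = -108 (k(z, u) = (3*6)*(-6) = 18*(-6) = -108)
J = 169 (J = 117 - (-108 + 56) = 117 - 1*(-52) = 117 + 52 = 169)
J**2 = 169**2 = 28561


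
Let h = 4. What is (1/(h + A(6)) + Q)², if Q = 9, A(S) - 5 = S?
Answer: 18496/225 ≈ 82.204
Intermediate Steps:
A(S) = 5 + S
(1/(h + A(6)) + Q)² = (1/(4 + (5 + 6)) + 9)² = (1/(4 + 11) + 9)² = (1/15 + 9)² = (136/15)² = 18496/225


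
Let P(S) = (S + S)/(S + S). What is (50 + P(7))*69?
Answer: 3519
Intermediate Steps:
P(S) = 1 (P(S) = (2*S)/((2*S)) = (2*S)*(1/(2*S)) = 1)
(50 + P(7))*69 = (50 + 1)*69 = 51*69 = 3519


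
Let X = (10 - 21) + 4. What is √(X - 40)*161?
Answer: 161*I*√47 ≈ 1103.8*I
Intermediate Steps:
X = -7 (X = -11 + 4 = -7)
√(X - 40)*161 = √(-7 - 40)*161 = √(-47)*161 = (I*√47)*161 = 161*I*√47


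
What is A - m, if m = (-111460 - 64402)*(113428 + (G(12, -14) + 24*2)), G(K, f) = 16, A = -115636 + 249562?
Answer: 19959064030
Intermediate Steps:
A = 133926
m = -19958930104 (m = (-111460 - 64402)*(113428 + (16 + 24*2)) = -175862*(113428 + (16 + 48)) = -175862*(113428 + 64) = -175862*113492 = -19958930104)
A - m = 133926 - 1*(-19958930104) = 133926 + 19958930104 = 19959064030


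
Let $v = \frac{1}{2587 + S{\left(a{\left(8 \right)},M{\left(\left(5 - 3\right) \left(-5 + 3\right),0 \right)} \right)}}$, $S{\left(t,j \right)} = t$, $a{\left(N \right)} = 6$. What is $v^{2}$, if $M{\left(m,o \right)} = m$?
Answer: $\frac{1}{6723649} \approx 1.4873 \cdot 10^{-7}$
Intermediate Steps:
$v = \frac{1}{2593}$ ($v = \frac{1}{2587 + 6} = \frac{1}{2593} \approx 0.00038565$)
$v^{2} = \left(\frac{1}{2593}\right)^{2} = \frac{1}{6723649}$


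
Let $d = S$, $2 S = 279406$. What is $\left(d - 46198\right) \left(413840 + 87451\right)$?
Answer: $46873214955$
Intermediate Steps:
$S = 139703$ ($S = \frac{1}{2} \cdot 279406 = 139703$)
$d = 139703$
$\left(d - 46198\right) \left(413840 + 87451\right) = \left(139703 - 46198\right) \left(413840 + 87451\right) = 93505 \cdot 501291 = 46873214955$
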